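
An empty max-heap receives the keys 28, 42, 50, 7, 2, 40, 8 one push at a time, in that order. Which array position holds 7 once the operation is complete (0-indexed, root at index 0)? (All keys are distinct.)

Insert 28:
  append 28 at index 0 → [28] (no swap needed)
Insert 42:
  append 42 at index 1 → [28, 42]
  42 > parent 28 at index 0, swap → [42, 28]
Insert 50:
  append 50 at index 2 → [42, 28, 50]
  50 > parent 42 at index 0, swap → [50, 28, 42]
Insert 7:
  append 7 at index 3 → [50, 28, 42, 7] (no swap needed)
Insert 2:
  append 2 at index 4 → [50, 28, 42, 7, 2] (no swap needed)
Insert 40:
  append 40 at index 5 → [50, 28, 42, 7, 2, 40] (no swap needed)
Insert 8:
  append 8 at index 6 → [50, 28, 42, 7, 2, 40, 8] (no swap needed)
resulting array: [50, 28, 42, 7, 2, 40, 8]

3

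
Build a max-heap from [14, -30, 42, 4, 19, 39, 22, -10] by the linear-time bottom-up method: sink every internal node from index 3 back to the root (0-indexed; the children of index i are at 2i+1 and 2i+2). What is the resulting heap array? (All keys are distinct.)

[42, 19, 39, 4, -30, 14, 22, -10]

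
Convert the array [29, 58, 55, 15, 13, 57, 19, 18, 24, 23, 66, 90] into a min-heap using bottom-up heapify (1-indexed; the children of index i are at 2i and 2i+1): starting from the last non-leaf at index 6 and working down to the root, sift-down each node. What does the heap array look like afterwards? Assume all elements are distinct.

[13, 15, 19, 18, 23, 57, 55, 29, 24, 58, 66, 90]

sift down from index 6: already satisfies heap property
sift down from index 5: already satisfies heap property
sift down from index 4: already satisfies heap property
sift down from index 3:
  55 vs smaller child 19 at index 7, swap → [29, 58, 19, 15, 13, 57, 55, 18, 24, 23, 66, 90]
sift down from index 2:
  58 vs smaller child 13 at index 5, swap → [29, 13, 19, 15, 58, 57, 55, 18, 24, 23, 66, 90]
  58 vs smaller child 23 at index 10, swap → [29, 13, 19, 15, 23, 57, 55, 18, 24, 58, 66, 90]
sift down from index 1:
  29 vs smaller child 13 at index 2, swap → [13, 29, 19, 15, 23, 57, 55, 18, 24, 58, 66, 90]
  29 vs smaller child 15 at index 4, swap → [13, 15, 19, 29, 23, 57, 55, 18, 24, 58, 66, 90]
  29 vs smaller child 18 at index 8, swap → [13, 15, 19, 18, 23, 57, 55, 29, 24, 58, 66, 90]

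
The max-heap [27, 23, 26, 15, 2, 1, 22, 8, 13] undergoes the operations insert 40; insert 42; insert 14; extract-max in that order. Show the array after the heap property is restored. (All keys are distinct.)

[40, 27, 26, 15, 23, 14, 22, 8, 13, 2, 1]

insert 40:
  append 40 at index 9 → [27, 23, 26, 15, 2, 1, 22, 8, 13, 40]
  40 > parent 2 at index 4, swap → [27, 23, 26, 15, 40, 1, 22, 8, 13, 2]
  40 > parent 23 at index 1, swap → [27, 40, 26, 15, 23, 1, 22, 8, 13, 2]
  40 > parent 27 at index 0, swap → [40, 27, 26, 15, 23, 1, 22, 8, 13, 2]
insert 42:
  append 42 at index 10 → [40, 27, 26, 15, 23, 1, 22, 8, 13, 2, 42]
  42 > parent 23 at index 4, swap → [40, 27, 26, 15, 42, 1, 22, 8, 13, 2, 23]
  42 > parent 27 at index 1, swap → [40, 42, 26, 15, 27, 1, 22, 8, 13, 2, 23]
  42 > parent 40 at index 0, swap → [42, 40, 26, 15, 27, 1, 22, 8, 13, 2, 23]
insert 14:
  append 14 at index 11 → [42, 40, 26, 15, 27, 1, 22, 8, 13, 2, 23, 14]
  14 > parent 1 at index 5, swap → [42, 40, 26, 15, 27, 14, 22, 8, 13, 2, 23, 1]
extract-max → returns 42:
  remove root 42; move last element 1 to root → [1, 40, 26, 15, 27, 14, 22, 8, 13, 2, 23]
  1 vs larger child 40 at index 1, swap → [40, 1, 26, 15, 27, 14, 22, 8, 13, 2, 23]
  1 vs larger child 27 at index 4, swap → [40, 27, 26, 15, 1, 14, 22, 8, 13, 2, 23]
  1 vs larger child 23 at index 10, swap → [40, 27, 26, 15, 23, 14, 22, 8, 13, 2, 1]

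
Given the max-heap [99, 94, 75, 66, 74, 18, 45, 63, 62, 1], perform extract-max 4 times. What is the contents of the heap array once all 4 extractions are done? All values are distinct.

extract-max #1 returns 99:
  remove root 99; move last element 1 to root → [1, 94, 75, 66, 74, 18, 45, 63, 62]
  1 vs larger child 94 at index 1, swap → [94, 1, 75, 66, 74, 18, 45, 63, 62]
  1 vs larger child 74 at index 4, swap → [94, 74, 75, 66, 1, 18, 45, 63, 62]
extract-max #2 returns 94:
  remove root 94; move last element 62 to root → [62, 74, 75, 66, 1, 18, 45, 63]
  62 vs larger child 75 at index 2, swap → [75, 74, 62, 66, 1, 18, 45, 63]
extract-max #3 returns 75:
  remove root 75; move last element 63 to root → [63, 74, 62, 66, 1, 18, 45]
  63 vs larger child 74 at index 1, swap → [74, 63, 62, 66, 1, 18, 45]
  63 vs larger child 66 at index 3, swap → [74, 66, 62, 63, 1, 18, 45]
extract-max #4 returns 74:
  remove root 74; move last element 45 to root → [45, 66, 62, 63, 1, 18]
  45 vs larger child 66 at index 1, swap → [66, 45, 62, 63, 1, 18]
  45 vs larger child 63 at index 3, swap → [66, 63, 62, 45, 1, 18]

[66, 63, 62, 45, 1, 18]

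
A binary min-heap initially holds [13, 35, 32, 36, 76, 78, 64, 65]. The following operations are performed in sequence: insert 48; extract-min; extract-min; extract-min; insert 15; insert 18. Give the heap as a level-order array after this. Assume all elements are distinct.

[15, 18, 36, 64, 76, 78, 48, 65]

insert 48:
  append 48 at index 8 → [13, 35, 32, 36, 76, 78, 64, 65, 48] (no swap needed)
extract-min → returns 13:
  remove root 13; move last element 48 to root → [48, 35, 32, 36, 76, 78, 64, 65]
  48 vs smaller child 32 at index 2, swap → [32, 35, 48, 36, 76, 78, 64, 65]
extract-min → returns 32:
  remove root 32; move last element 65 to root → [65, 35, 48, 36, 76, 78, 64]
  65 vs smaller child 35 at index 1, swap → [35, 65, 48, 36, 76, 78, 64]
  65 vs smaller child 36 at index 3, swap → [35, 36, 48, 65, 76, 78, 64]
extract-min → returns 35:
  remove root 35; move last element 64 to root → [64, 36, 48, 65, 76, 78]
  64 vs smaller child 36 at index 1, swap → [36, 64, 48, 65, 76, 78]
insert 15:
  append 15 at index 6 → [36, 64, 48, 65, 76, 78, 15]
  15 < parent 48 at index 2, swap → [36, 64, 15, 65, 76, 78, 48]
  15 < parent 36 at index 0, swap → [15, 64, 36, 65, 76, 78, 48]
insert 18:
  append 18 at index 7 → [15, 64, 36, 65, 76, 78, 48, 18]
  18 < parent 65 at index 3, swap → [15, 64, 36, 18, 76, 78, 48, 65]
  18 < parent 64 at index 1, swap → [15, 18, 36, 64, 76, 78, 48, 65]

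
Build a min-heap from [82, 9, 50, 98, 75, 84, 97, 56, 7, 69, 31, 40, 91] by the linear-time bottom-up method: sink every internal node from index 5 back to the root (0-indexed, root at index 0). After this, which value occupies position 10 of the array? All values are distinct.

75

sift down from index 5:
  84 vs smaller child 40 at index 11, swap → [82, 9, 50, 98, 75, 40, 97, 56, 7, 69, 31, 84, 91]
sift down from index 4:
  75 vs smaller child 31 at index 10, swap → [82, 9, 50, 98, 31, 40, 97, 56, 7, 69, 75, 84, 91]
sift down from index 3:
  98 vs smaller child 7 at index 8, swap → [82, 9, 50, 7, 31, 40, 97, 56, 98, 69, 75, 84, 91]
sift down from index 2:
  50 vs smaller child 40 at index 5, swap → [82, 9, 40, 7, 31, 50, 97, 56, 98, 69, 75, 84, 91]
sift down from index 1:
  9 vs smaller child 7 at index 3, swap → [82, 7, 40, 9, 31, 50, 97, 56, 98, 69, 75, 84, 91]
sift down from index 0:
  82 vs smaller child 7 at index 1, swap → [7, 82, 40, 9, 31, 50, 97, 56, 98, 69, 75, 84, 91]
  82 vs smaller child 9 at index 3, swap → [7, 9, 40, 82, 31, 50, 97, 56, 98, 69, 75, 84, 91]
  82 vs smaller child 56 at index 7, swap → [7, 9, 40, 56, 31, 50, 97, 82, 98, 69, 75, 84, 91]
resulting array: [7, 9, 40, 56, 31, 50, 97, 82, 98, 69, 75, 84, 91]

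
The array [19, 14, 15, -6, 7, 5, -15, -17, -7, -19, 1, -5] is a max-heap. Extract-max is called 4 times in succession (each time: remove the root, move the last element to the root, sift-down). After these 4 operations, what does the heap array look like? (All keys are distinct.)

[5, 1, -5, -6, -19, -7, -15, -17]

extract-max #1 returns 19:
  remove root 19; move last element -5 to root → [-5, 14, 15, -6, 7, 5, -15, -17, -7, -19, 1]
  -5 vs larger child 15 at index 2, swap → [15, 14, -5, -6, 7, 5, -15, -17, -7, -19, 1]
  -5 vs larger child 5 at index 5, swap → [15, 14, 5, -6, 7, -5, -15, -17, -7, -19, 1]
extract-max #2 returns 15:
  remove root 15; move last element 1 to root → [1, 14, 5, -6, 7, -5, -15, -17, -7, -19]
  1 vs larger child 14 at index 1, swap → [14, 1, 5, -6, 7, -5, -15, -17, -7, -19]
  1 vs larger child 7 at index 4, swap → [14, 7, 5, -6, 1, -5, -15, -17, -7, -19]
extract-max #3 returns 14:
  remove root 14; move last element -19 to root → [-19, 7, 5, -6, 1, -5, -15, -17, -7]
  -19 vs larger child 7 at index 1, swap → [7, -19, 5, -6, 1, -5, -15, -17, -7]
  -19 vs larger child 1 at index 4, swap → [7, 1, 5, -6, -19, -5, -15, -17, -7]
extract-max #4 returns 7:
  remove root 7; move last element -7 to root → [-7, 1, 5, -6, -19, -5, -15, -17]
  -7 vs larger child 5 at index 2, swap → [5, 1, -7, -6, -19, -5, -15, -17]
  -7 vs larger child -5 at index 5, swap → [5, 1, -5, -6, -19, -7, -15, -17]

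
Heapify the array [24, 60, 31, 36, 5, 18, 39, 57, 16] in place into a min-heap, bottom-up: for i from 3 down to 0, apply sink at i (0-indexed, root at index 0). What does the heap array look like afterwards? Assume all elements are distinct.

sift down from index 3:
  36 vs smaller child 16 at index 8, swap → [24, 60, 31, 16, 5, 18, 39, 57, 36]
sift down from index 2:
  31 vs smaller child 18 at index 5, swap → [24, 60, 18, 16, 5, 31, 39, 57, 36]
sift down from index 1:
  60 vs smaller child 5 at index 4, swap → [24, 5, 18, 16, 60, 31, 39, 57, 36]
sift down from index 0:
  24 vs smaller child 5 at index 1, swap → [5, 24, 18, 16, 60, 31, 39, 57, 36]
  24 vs smaller child 16 at index 3, swap → [5, 16, 18, 24, 60, 31, 39, 57, 36]

[5, 16, 18, 24, 60, 31, 39, 57, 36]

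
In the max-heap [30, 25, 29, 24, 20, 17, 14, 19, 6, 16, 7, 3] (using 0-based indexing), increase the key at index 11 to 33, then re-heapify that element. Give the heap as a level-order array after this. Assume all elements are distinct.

[33, 25, 30, 24, 20, 29, 14, 19, 6, 16, 7, 17]

set index 11 from 3 to 33 → [30, 25, 29, 24, 20, 17, 14, 19, 6, 16, 7, 33]
33 > parent 17 at index 5, swap → [30, 25, 29, 24, 20, 33, 14, 19, 6, 16, 7, 17]
33 > parent 29 at index 2, swap → [30, 25, 33, 24, 20, 29, 14, 19, 6, 16, 7, 17]
33 > parent 30 at index 0, swap → [33, 25, 30, 24, 20, 29, 14, 19, 6, 16, 7, 17]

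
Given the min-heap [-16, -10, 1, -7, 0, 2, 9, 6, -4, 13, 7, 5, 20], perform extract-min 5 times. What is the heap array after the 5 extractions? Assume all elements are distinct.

[1, 5, 2, 6, 7, 20, 9, 13]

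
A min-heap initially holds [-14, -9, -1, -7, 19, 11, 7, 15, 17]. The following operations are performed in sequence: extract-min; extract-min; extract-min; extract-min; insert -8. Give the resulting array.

[-8, 15, 7, 17, 19, 11]

extract-min → returns -14:
  remove root -14; move last element 17 to root → [17, -9, -1, -7, 19, 11, 7, 15]
  17 vs smaller child -9 at index 1, swap → [-9, 17, -1, -7, 19, 11, 7, 15]
  17 vs smaller child -7 at index 3, swap → [-9, -7, -1, 17, 19, 11, 7, 15]
  17 vs only child 15 at index 7, swap → [-9, -7, -1, 15, 19, 11, 7, 17]
extract-min → returns -9:
  remove root -9; move last element 17 to root → [17, -7, -1, 15, 19, 11, 7]
  17 vs smaller child -7 at index 1, swap → [-7, 17, -1, 15, 19, 11, 7]
  17 vs smaller child 15 at index 3, swap → [-7, 15, -1, 17, 19, 11, 7]
extract-min → returns -7:
  remove root -7; move last element 7 to root → [7, 15, -1, 17, 19, 11]
  7 vs smaller child -1 at index 2, swap → [-1, 15, 7, 17, 19, 11]
extract-min → returns -1:
  remove root -1; move last element 11 to root → [11, 15, 7, 17, 19]
  11 vs smaller child 7 at index 2, swap → [7, 15, 11, 17, 19]
insert -8:
  append -8 at index 5 → [7, 15, 11, 17, 19, -8]
  -8 < parent 11 at index 2, swap → [7, 15, -8, 17, 19, 11]
  -8 < parent 7 at index 0, swap → [-8, 15, 7, 17, 19, 11]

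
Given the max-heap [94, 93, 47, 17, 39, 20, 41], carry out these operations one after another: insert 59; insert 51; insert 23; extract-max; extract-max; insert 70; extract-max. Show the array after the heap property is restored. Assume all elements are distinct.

[59, 51, 47, 23, 39, 20, 41, 17]

insert 59:
  append 59 at index 7 → [94, 93, 47, 17, 39, 20, 41, 59]
  59 > parent 17 at index 3, swap → [94, 93, 47, 59, 39, 20, 41, 17]
insert 51:
  append 51 at index 8 → [94, 93, 47, 59, 39, 20, 41, 17, 51] (no swap needed)
insert 23:
  append 23 at index 9 → [94, 93, 47, 59, 39, 20, 41, 17, 51, 23] (no swap needed)
extract-max → returns 94:
  remove root 94; move last element 23 to root → [23, 93, 47, 59, 39, 20, 41, 17, 51]
  23 vs larger child 93 at index 1, swap → [93, 23, 47, 59, 39, 20, 41, 17, 51]
  23 vs larger child 59 at index 3, swap → [93, 59, 47, 23, 39, 20, 41, 17, 51]
  23 vs larger child 51 at index 8, swap → [93, 59, 47, 51, 39, 20, 41, 17, 23]
extract-max → returns 93:
  remove root 93; move last element 23 to root → [23, 59, 47, 51, 39, 20, 41, 17]
  23 vs larger child 59 at index 1, swap → [59, 23, 47, 51, 39, 20, 41, 17]
  23 vs larger child 51 at index 3, swap → [59, 51, 47, 23, 39, 20, 41, 17]
insert 70:
  append 70 at index 8 → [59, 51, 47, 23, 39, 20, 41, 17, 70]
  70 > parent 23 at index 3, swap → [59, 51, 47, 70, 39, 20, 41, 17, 23]
  70 > parent 51 at index 1, swap → [59, 70, 47, 51, 39, 20, 41, 17, 23]
  70 > parent 59 at index 0, swap → [70, 59, 47, 51, 39, 20, 41, 17, 23]
extract-max → returns 70:
  remove root 70; move last element 23 to root → [23, 59, 47, 51, 39, 20, 41, 17]
  23 vs larger child 59 at index 1, swap → [59, 23, 47, 51, 39, 20, 41, 17]
  23 vs larger child 51 at index 3, swap → [59, 51, 47, 23, 39, 20, 41, 17]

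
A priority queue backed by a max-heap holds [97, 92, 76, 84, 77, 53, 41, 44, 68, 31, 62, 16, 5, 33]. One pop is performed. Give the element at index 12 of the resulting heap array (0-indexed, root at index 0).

5

remove root 97; move last element 33 to root → [33, 92, 76, 84, 77, 53, 41, 44, 68, 31, 62, 16, 5]
33 vs larger child 92 at index 1, swap → [92, 33, 76, 84, 77, 53, 41, 44, 68, 31, 62, 16, 5]
33 vs larger child 84 at index 3, swap → [92, 84, 76, 33, 77, 53, 41, 44, 68, 31, 62, 16, 5]
33 vs larger child 68 at index 8, swap → [92, 84, 76, 68, 77, 53, 41, 44, 33, 31, 62, 16, 5]
resulting array: [92, 84, 76, 68, 77, 53, 41, 44, 33, 31, 62, 16, 5]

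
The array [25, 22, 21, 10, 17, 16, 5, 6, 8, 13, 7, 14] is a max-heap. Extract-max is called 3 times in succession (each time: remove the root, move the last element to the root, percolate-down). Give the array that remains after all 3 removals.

[17, 14, 16, 10, 13, 7, 5, 6, 8]

extract-max #1 returns 25:
  remove root 25; move last element 14 to root → [14, 22, 21, 10, 17, 16, 5, 6, 8, 13, 7]
  14 vs larger child 22 at index 1, swap → [22, 14, 21, 10, 17, 16, 5, 6, 8, 13, 7]
  14 vs larger child 17 at index 4, swap → [22, 17, 21, 10, 14, 16, 5, 6, 8, 13, 7]
extract-max #2 returns 22:
  remove root 22; move last element 7 to root → [7, 17, 21, 10, 14, 16, 5, 6, 8, 13]
  7 vs larger child 21 at index 2, swap → [21, 17, 7, 10, 14, 16, 5, 6, 8, 13]
  7 vs larger child 16 at index 5, swap → [21, 17, 16, 10, 14, 7, 5, 6, 8, 13]
extract-max #3 returns 21:
  remove root 21; move last element 13 to root → [13, 17, 16, 10, 14, 7, 5, 6, 8]
  13 vs larger child 17 at index 1, swap → [17, 13, 16, 10, 14, 7, 5, 6, 8]
  13 vs larger child 14 at index 4, swap → [17, 14, 16, 10, 13, 7, 5, 6, 8]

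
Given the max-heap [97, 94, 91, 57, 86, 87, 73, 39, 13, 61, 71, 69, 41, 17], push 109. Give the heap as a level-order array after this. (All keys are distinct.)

[109, 94, 97, 57, 86, 87, 91, 39, 13, 61, 71, 69, 41, 17, 73]

append 109 at index 14 → [97, 94, 91, 57, 86, 87, 73, 39, 13, 61, 71, 69, 41, 17, 109]
109 > parent 73 at index 6, swap → [97, 94, 91, 57, 86, 87, 109, 39, 13, 61, 71, 69, 41, 17, 73]
109 > parent 91 at index 2, swap → [97, 94, 109, 57, 86, 87, 91, 39, 13, 61, 71, 69, 41, 17, 73]
109 > parent 97 at index 0, swap → [109, 94, 97, 57, 86, 87, 91, 39, 13, 61, 71, 69, 41, 17, 73]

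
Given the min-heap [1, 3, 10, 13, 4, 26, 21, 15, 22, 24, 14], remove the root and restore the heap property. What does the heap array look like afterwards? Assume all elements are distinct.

[3, 4, 10, 13, 14, 26, 21, 15, 22, 24]

remove root 1; move last element 14 to root → [14, 3, 10, 13, 4, 26, 21, 15, 22, 24]
14 vs smaller child 3 at index 1, swap → [3, 14, 10, 13, 4, 26, 21, 15, 22, 24]
14 vs smaller child 4 at index 4, swap → [3, 4, 10, 13, 14, 26, 21, 15, 22, 24]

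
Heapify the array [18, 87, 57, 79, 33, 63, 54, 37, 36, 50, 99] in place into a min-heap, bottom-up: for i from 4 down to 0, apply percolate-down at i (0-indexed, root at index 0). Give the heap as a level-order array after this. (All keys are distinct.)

[18, 33, 54, 36, 50, 63, 57, 37, 79, 87, 99]

sift down from index 4: already satisfies heap property
sift down from index 3:
  79 vs smaller child 36 at index 8, swap → [18, 87, 57, 36, 33, 63, 54, 37, 79, 50, 99]
sift down from index 2:
  57 vs smaller child 54 at index 6, swap → [18, 87, 54, 36, 33, 63, 57, 37, 79, 50, 99]
sift down from index 1:
  87 vs smaller child 33 at index 4, swap → [18, 33, 54, 36, 87, 63, 57, 37, 79, 50, 99]
  87 vs smaller child 50 at index 9, swap → [18, 33, 54, 36, 50, 63, 57, 37, 79, 87, 99]
sift down from index 0: already satisfies heap property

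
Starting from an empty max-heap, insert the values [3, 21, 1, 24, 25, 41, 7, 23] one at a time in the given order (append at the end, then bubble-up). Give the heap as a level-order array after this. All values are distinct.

[41, 24, 25, 23, 21, 1, 7, 3]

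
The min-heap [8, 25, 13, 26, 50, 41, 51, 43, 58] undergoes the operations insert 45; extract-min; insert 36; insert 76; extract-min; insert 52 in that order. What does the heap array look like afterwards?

insert 45:
  append 45 at index 9 → [8, 25, 13, 26, 50, 41, 51, 43, 58, 45]
  45 < parent 50 at index 4, swap → [8, 25, 13, 26, 45, 41, 51, 43, 58, 50]
extract-min → returns 8:
  remove root 8; move last element 50 to root → [50, 25, 13, 26, 45, 41, 51, 43, 58]
  50 vs smaller child 13 at index 2, swap → [13, 25, 50, 26, 45, 41, 51, 43, 58]
  50 vs smaller child 41 at index 5, swap → [13, 25, 41, 26, 45, 50, 51, 43, 58]
insert 36:
  append 36 at index 9 → [13, 25, 41, 26, 45, 50, 51, 43, 58, 36]
  36 < parent 45 at index 4, swap → [13, 25, 41, 26, 36, 50, 51, 43, 58, 45]
insert 76:
  append 76 at index 10 → [13, 25, 41, 26, 36, 50, 51, 43, 58, 45, 76] (no swap needed)
extract-min → returns 13:
  remove root 13; move last element 76 to root → [76, 25, 41, 26, 36, 50, 51, 43, 58, 45]
  76 vs smaller child 25 at index 1, swap → [25, 76, 41, 26, 36, 50, 51, 43, 58, 45]
  76 vs smaller child 26 at index 3, swap → [25, 26, 41, 76, 36, 50, 51, 43, 58, 45]
  76 vs smaller child 43 at index 7, swap → [25, 26, 41, 43, 36, 50, 51, 76, 58, 45]
insert 52:
  append 52 at index 10 → [25, 26, 41, 43, 36, 50, 51, 76, 58, 45, 52] (no swap needed)

[25, 26, 41, 43, 36, 50, 51, 76, 58, 45, 52]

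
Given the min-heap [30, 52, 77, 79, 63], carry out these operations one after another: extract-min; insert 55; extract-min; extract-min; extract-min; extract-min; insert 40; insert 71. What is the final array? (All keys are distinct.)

extract-min → returns 30:
  remove root 30; move last element 63 to root → [63, 52, 77, 79]
  63 vs smaller child 52 at index 1, swap → [52, 63, 77, 79]
insert 55:
  append 55 at index 4 → [52, 63, 77, 79, 55]
  55 < parent 63 at index 1, swap → [52, 55, 77, 79, 63]
extract-min → returns 52:
  remove root 52; move last element 63 to root → [63, 55, 77, 79]
  63 vs smaller child 55 at index 1, swap → [55, 63, 77, 79]
extract-min → returns 55:
  remove root 55; move last element 79 to root → [79, 63, 77]
  79 vs smaller child 63 at index 1, swap → [63, 79, 77]
extract-min → returns 63:
  remove root 63; move last element 77 to root → [77, 79] (no swap needed)
extract-min → returns 77:
  remove root 77; move last element 79 to root → [79] (no swap needed)
insert 40:
  append 40 at index 1 → [79, 40]
  40 < parent 79 at index 0, swap → [40, 79]
insert 71:
  append 71 at index 2 → [40, 79, 71] (no swap needed)

[40, 79, 71]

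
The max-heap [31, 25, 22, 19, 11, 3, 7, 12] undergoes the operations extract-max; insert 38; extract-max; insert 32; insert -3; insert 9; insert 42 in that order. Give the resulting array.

[42, 32, 22, 19, 25, 3, 7, 12, -3, 9, 11]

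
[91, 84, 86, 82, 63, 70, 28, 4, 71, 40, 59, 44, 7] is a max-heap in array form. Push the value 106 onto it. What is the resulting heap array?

[106, 84, 91, 82, 63, 70, 86, 4, 71, 40, 59, 44, 7, 28]

append 106 at index 13 → [91, 84, 86, 82, 63, 70, 28, 4, 71, 40, 59, 44, 7, 106]
106 > parent 28 at index 6, swap → [91, 84, 86, 82, 63, 70, 106, 4, 71, 40, 59, 44, 7, 28]
106 > parent 86 at index 2, swap → [91, 84, 106, 82, 63, 70, 86, 4, 71, 40, 59, 44, 7, 28]
106 > parent 91 at index 0, swap → [106, 84, 91, 82, 63, 70, 86, 4, 71, 40, 59, 44, 7, 28]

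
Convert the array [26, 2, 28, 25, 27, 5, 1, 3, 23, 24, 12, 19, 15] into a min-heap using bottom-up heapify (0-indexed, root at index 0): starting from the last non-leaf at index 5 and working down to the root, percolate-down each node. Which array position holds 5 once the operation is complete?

2

sift down from index 5: already satisfies heap property
sift down from index 4:
  27 vs smaller child 12 at index 10, swap → [26, 2, 28, 25, 12, 5, 1, 3, 23, 24, 27, 19, 15]
sift down from index 3:
  25 vs smaller child 3 at index 7, swap → [26, 2, 28, 3, 12, 5, 1, 25, 23, 24, 27, 19, 15]
sift down from index 2:
  28 vs smaller child 1 at index 6, swap → [26, 2, 1, 3, 12, 5, 28, 25, 23, 24, 27, 19, 15]
sift down from index 1: already satisfies heap property
sift down from index 0:
  26 vs smaller child 1 at index 2, swap → [1, 2, 26, 3, 12, 5, 28, 25, 23, 24, 27, 19, 15]
  26 vs smaller child 5 at index 5, swap → [1, 2, 5, 3, 12, 26, 28, 25, 23, 24, 27, 19, 15]
  26 vs smaller child 15 at index 12, swap → [1, 2, 5, 3, 12, 15, 28, 25, 23, 24, 27, 19, 26]
resulting array: [1, 2, 5, 3, 12, 15, 28, 25, 23, 24, 27, 19, 26]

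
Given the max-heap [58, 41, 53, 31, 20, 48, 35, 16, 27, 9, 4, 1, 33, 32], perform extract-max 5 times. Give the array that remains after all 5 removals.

[33, 31, 32, 27, 20, 4, 9, 16, 1]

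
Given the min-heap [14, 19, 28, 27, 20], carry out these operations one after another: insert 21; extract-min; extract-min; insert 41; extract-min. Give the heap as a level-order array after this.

insert 21:
  append 21 at index 5 → [14, 19, 28, 27, 20, 21]
  21 < parent 28 at index 2, swap → [14, 19, 21, 27, 20, 28]
extract-min → returns 14:
  remove root 14; move last element 28 to root → [28, 19, 21, 27, 20]
  28 vs smaller child 19 at index 1, swap → [19, 28, 21, 27, 20]
  28 vs smaller child 20 at index 4, swap → [19, 20, 21, 27, 28]
extract-min → returns 19:
  remove root 19; move last element 28 to root → [28, 20, 21, 27]
  28 vs smaller child 20 at index 1, swap → [20, 28, 21, 27]
  28 vs only child 27 at index 3, swap → [20, 27, 21, 28]
insert 41:
  append 41 at index 4 → [20, 27, 21, 28, 41] (no swap needed)
extract-min → returns 20:
  remove root 20; move last element 41 to root → [41, 27, 21, 28]
  41 vs smaller child 21 at index 2, swap → [21, 27, 41, 28]

[21, 27, 41, 28]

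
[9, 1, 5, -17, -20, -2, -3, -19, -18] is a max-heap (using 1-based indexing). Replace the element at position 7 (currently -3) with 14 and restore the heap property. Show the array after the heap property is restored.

[14, 1, 9, -17, -20, -2, 5, -19, -18]

set index 7 from -3 to 14 → [9, 1, 5, -17, -20, -2, 14, -19, -18]
14 > parent 5 at index 3, swap → [9, 1, 14, -17, -20, -2, 5, -19, -18]
14 > parent 9 at index 1, swap → [14, 1, 9, -17, -20, -2, 5, -19, -18]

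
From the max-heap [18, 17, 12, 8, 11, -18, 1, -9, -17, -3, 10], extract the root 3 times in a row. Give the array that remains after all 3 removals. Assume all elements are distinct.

[11, 10, 1, 8, -17, -18, -3, -9]

extract-max #1 returns 18:
  remove root 18; move last element 10 to root → [10, 17, 12, 8, 11, -18, 1, -9, -17, -3]
  10 vs larger child 17 at index 1, swap → [17, 10, 12, 8, 11, -18, 1, -9, -17, -3]
  10 vs larger child 11 at index 4, swap → [17, 11, 12, 8, 10, -18, 1, -9, -17, -3]
extract-max #2 returns 17:
  remove root 17; move last element -3 to root → [-3, 11, 12, 8, 10, -18, 1, -9, -17]
  -3 vs larger child 12 at index 2, swap → [12, 11, -3, 8, 10, -18, 1, -9, -17]
  -3 vs larger child 1 at index 6, swap → [12, 11, 1, 8, 10, -18, -3, -9, -17]
extract-max #3 returns 12:
  remove root 12; move last element -17 to root → [-17, 11, 1, 8, 10, -18, -3, -9]
  -17 vs larger child 11 at index 1, swap → [11, -17, 1, 8, 10, -18, -3, -9]
  -17 vs larger child 10 at index 4, swap → [11, 10, 1, 8, -17, -18, -3, -9]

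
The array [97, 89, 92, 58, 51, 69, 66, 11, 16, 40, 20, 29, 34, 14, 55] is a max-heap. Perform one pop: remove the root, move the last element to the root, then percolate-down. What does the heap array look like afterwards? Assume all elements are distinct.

remove root 97; move last element 55 to root → [55, 89, 92, 58, 51, 69, 66, 11, 16, 40, 20, 29, 34, 14]
55 vs larger child 92 at index 2, swap → [92, 89, 55, 58, 51, 69, 66, 11, 16, 40, 20, 29, 34, 14]
55 vs larger child 69 at index 5, swap → [92, 89, 69, 58, 51, 55, 66, 11, 16, 40, 20, 29, 34, 14]

[92, 89, 69, 58, 51, 55, 66, 11, 16, 40, 20, 29, 34, 14]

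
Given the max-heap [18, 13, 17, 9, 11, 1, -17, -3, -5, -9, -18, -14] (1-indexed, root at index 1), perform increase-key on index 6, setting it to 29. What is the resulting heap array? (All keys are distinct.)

[29, 13, 18, 9, 11, 17, -17, -3, -5, -9, -18, -14]

set index 6 from 1 to 29 → [18, 13, 17, 9, 11, 29, -17, -3, -5, -9, -18, -14]
29 > parent 17 at index 3, swap → [18, 13, 29, 9, 11, 17, -17, -3, -5, -9, -18, -14]
29 > parent 18 at index 1, swap → [29, 13, 18, 9, 11, 17, -17, -3, -5, -9, -18, -14]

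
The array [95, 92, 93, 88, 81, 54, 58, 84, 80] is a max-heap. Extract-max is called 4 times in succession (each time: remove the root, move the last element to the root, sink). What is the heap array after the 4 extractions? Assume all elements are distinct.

[84, 81, 80, 58, 54]

extract-max #1 returns 95:
  remove root 95; move last element 80 to root → [80, 92, 93, 88, 81, 54, 58, 84]
  80 vs larger child 93 at index 2, swap → [93, 92, 80, 88, 81, 54, 58, 84]
extract-max #2 returns 93:
  remove root 93; move last element 84 to root → [84, 92, 80, 88, 81, 54, 58]
  84 vs larger child 92 at index 1, swap → [92, 84, 80, 88, 81, 54, 58]
  84 vs larger child 88 at index 3, swap → [92, 88, 80, 84, 81, 54, 58]
extract-max #3 returns 92:
  remove root 92; move last element 58 to root → [58, 88, 80, 84, 81, 54]
  58 vs larger child 88 at index 1, swap → [88, 58, 80, 84, 81, 54]
  58 vs larger child 84 at index 3, swap → [88, 84, 80, 58, 81, 54]
extract-max #4 returns 88:
  remove root 88; move last element 54 to root → [54, 84, 80, 58, 81]
  54 vs larger child 84 at index 1, swap → [84, 54, 80, 58, 81]
  54 vs larger child 81 at index 4, swap → [84, 81, 80, 58, 54]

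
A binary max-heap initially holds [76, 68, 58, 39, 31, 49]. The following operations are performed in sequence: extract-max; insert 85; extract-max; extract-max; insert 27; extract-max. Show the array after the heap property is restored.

[49, 39, 31, 27]

extract-max → returns 76:
  remove root 76; move last element 49 to root → [49, 68, 58, 39, 31]
  49 vs larger child 68 at index 1, swap → [68, 49, 58, 39, 31]
insert 85:
  append 85 at index 5 → [68, 49, 58, 39, 31, 85]
  85 > parent 58 at index 2, swap → [68, 49, 85, 39, 31, 58]
  85 > parent 68 at index 0, swap → [85, 49, 68, 39, 31, 58]
extract-max → returns 85:
  remove root 85; move last element 58 to root → [58, 49, 68, 39, 31]
  58 vs larger child 68 at index 2, swap → [68, 49, 58, 39, 31]
extract-max → returns 68:
  remove root 68; move last element 31 to root → [31, 49, 58, 39]
  31 vs larger child 58 at index 2, swap → [58, 49, 31, 39]
insert 27:
  append 27 at index 4 → [58, 49, 31, 39, 27] (no swap needed)
extract-max → returns 58:
  remove root 58; move last element 27 to root → [27, 49, 31, 39]
  27 vs larger child 49 at index 1, swap → [49, 27, 31, 39]
  27 vs only child 39 at index 3, swap → [49, 39, 31, 27]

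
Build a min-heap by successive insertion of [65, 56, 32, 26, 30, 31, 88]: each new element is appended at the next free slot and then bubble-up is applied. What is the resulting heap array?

Insert 65:
  append 65 at index 0 → [65] (no swap needed)
Insert 56:
  append 56 at index 1 → [65, 56]
  56 < parent 65 at index 0, swap → [56, 65]
Insert 32:
  append 32 at index 2 → [56, 65, 32]
  32 < parent 56 at index 0, swap → [32, 65, 56]
Insert 26:
  append 26 at index 3 → [32, 65, 56, 26]
  26 < parent 65 at index 1, swap → [32, 26, 56, 65]
  26 < parent 32 at index 0, swap → [26, 32, 56, 65]
Insert 30:
  append 30 at index 4 → [26, 32, 56, 65, 30]
  30 < parent 32 at index 1, swap → [26, 30, 56, 65, 32]
Insert 31:
  append 31 at index 5 → [26, 30, 56, 65, 32, 31]
  31 < parent 56 at index 2, swap → [26, 30, 31, 65, 32, 56]
Insert 88:
  append 88 at index 6 → [26, 30, 31, 65, 32, 56, 88] (no swap needed)

[26, 30, 31, 65, 32, 56, 88]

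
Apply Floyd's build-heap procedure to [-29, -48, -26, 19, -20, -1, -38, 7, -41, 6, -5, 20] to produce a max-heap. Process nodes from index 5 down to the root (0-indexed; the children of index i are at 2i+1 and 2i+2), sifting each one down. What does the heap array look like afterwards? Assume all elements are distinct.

sift down from index 5:
  -1 vs only child 20 at index 11, swap → [-29, -48, -26, 19, -20, 20, -38, 7, -41, 6, -5, -1]
sift down from index 4:
  -20 vs larger child 6 at index 9, swap → [-29, -48, -26, 19, 6, 20, -38, 7, -41, -20, -5, -1]
sift down from index 3: already satisfies heap property
sift down from index 2:
  -26 vs larger child 20 at index 5, swap → [-29, -48, 20, 19, 6, -26, -38, 7, -41, -20, -5, -1]
  -26 vs only child -1 at index 11, swap → [-29, -48, 20, 19, 6, -1, -38, 7, -41, -20, -5, -26]
sift down from index 1:
  -48 vs larger child 19 at index 3, swap → [-29, 19, 20, -48, 6, -1, -38, 7, -41, -20, -5, -26]
  -48 vs larger child 7 at index 7, swap → [-29, 19, 20, 7, 6, -1, -38, -48, -41, -20, -5, -26]
sift down from index 0:
  -29 vs larger child 20 at index 2, swap → [20, 19, -29, 7, 6, -1, -38, -48, -41, -20, -5, -26]
  -29 vs larger child -1 at index 5, swap → [20, 19, -1, 7, 6, -29, -38, -48, -41, -20, -5, -26]
  -29 vs only child -26 at index 11, swap → [20, 19, -1, 7, 6, -26, -38, -48, -41, -20, -5, -29]

[20, 19, -1, 7, 6, -26, -38, -48, -41, -20, -5, -29]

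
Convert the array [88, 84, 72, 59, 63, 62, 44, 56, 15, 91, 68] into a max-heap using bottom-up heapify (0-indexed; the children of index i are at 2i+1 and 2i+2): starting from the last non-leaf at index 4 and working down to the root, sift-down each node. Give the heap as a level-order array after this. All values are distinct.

sift down from index 4:
  63 vs larger child 91 at index 9, swap → [88, 84, 72, 59, 91, 62, 44, 56, 15, 63, 68]
sift down from index 3: already satisfies heap property
sift down from index 2: already satisfies heap property
sift down from index 1:
  84 vs larger child 91 at index 4, swap → [88, 91, 72, 59, 84, 62, 44, 56, 15, 63, 68]
sift down from index 0:
  88 vs larger child 91 at index 1, swap → [91, 88, 72, 59, 84, 62, 44, 56, 15, 63, 68]

[91, 88, 72, 59, 84, 62, 44, 56, 15, 63, 68]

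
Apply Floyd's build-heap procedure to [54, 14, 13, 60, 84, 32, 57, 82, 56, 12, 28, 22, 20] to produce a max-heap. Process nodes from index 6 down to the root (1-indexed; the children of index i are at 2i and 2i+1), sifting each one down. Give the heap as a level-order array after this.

[84, 82, 57, 60, 28, 32, 13, 54, 56, 12, 14, 22, 20]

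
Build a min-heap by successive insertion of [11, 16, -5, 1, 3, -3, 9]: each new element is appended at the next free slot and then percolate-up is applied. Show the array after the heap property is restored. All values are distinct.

[-5, 1, -3, 16, 3, 11, 9]

Insert 11:
  append 11 at index 0 → [11] (no swap needed)
Insert 16:
  append 16 at index 1 → [11, 16] (no swap needed)
Insert -5:
  append -5 at index 2 → [11, 16, -5]
  -5 < parent 11 at index 0, swap → [-5, 16, 11]
Insert 1:
  append 1 at index 3 → [-5, 16, 11, 1]
  1 < parent 16 at index 1, swap → [-5, 1, 11, 16]
Insert 3:
  append 3 at index 4 → [-5, 1, 11, 16, 3] (no swap needed)
Insert -3:
  append -3 at index 5 → [-5, 1, 11, 16, 3, -3]
  -3 < parent 11 at index 2, swap → [-5, 1, -3, 16, 3, 11]
Insert 9:
  append 9 at index 6 → [-5, 1, -3, 16, 3, 11, 9] (no swap needed)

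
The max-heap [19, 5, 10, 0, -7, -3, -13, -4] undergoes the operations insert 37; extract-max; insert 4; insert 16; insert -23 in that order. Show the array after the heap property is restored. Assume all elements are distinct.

insert 37:
  append 37 at index 8 → [19, 5, 10, 0, -7, -3, -13, -4, 37]
  37 > parent 0 at index 3, swap → [19, 5, 10, 37, -7, -3, -13, -4, 0]
  37 > parent 5 at index 1, swap → [19, 37, 10, 5, -7, -3, -13, -4, 0]
  37 > parent 19 at index 0, swap → [37, 19, 10, 5, -7, -3, -13, -4, 0]
extract-max → returns 37:
  remove root 37; move last element 0 to root → [0, 19, 10, 5, -7, -3, -13, -4]
  0 vs larger child 19 at index 1, swap → [19, 0, 10, 5, -7, -3, -13, -4]
  0 vs larger child 5 at index 3, swap → [19, 5, 10, 0, -7, -3, -13, -4]
insert 4:
  append 4 at index 8 → [19, 5, 10, 0, -7, -3, -13, -4, 4]
  4 > parent 0 at index 3, swap → [19, 5, 10, 4, -7, -3, -13, -4, 0]
insert 16:
  append 16 at index 9 → [19, 5, 10, 4, -7, -3, -13, -4, 0, 16]
  16 > parent -7 at index 4, swap → [19, 5, 10, 4, 16, -3, -13, -4, 0, -7]
  16 > parent 5 at index 1, swap → [19, 16, 10, 4, 5, -3, -13, -4, 0, -7]
insert -23:
  append -23 at index 10 → [19, 16, 10, 4, 5, -3, -13, -4, 0, -7, -23] (no swap needed)

[19, 16, 10, 4, 5, -3, -13, -4, 0, -7, -23]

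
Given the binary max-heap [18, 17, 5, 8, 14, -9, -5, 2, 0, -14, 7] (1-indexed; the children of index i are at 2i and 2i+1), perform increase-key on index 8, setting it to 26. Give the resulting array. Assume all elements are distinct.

[26, 18, 5, 17, 14, -9, -5, 8, 0, -14, 7]

set index 8 from 2 to 26 → [18, 17, 5, 8, 14, -9, -5, 26, 0, -14, 7]
26 > parent 8 at index 4, swap → [18, 17, 5, 26, 14, -9, -5, 8, 0, -14, 7]
26 > parent 17 at index 2, swap → [18, 26, 5, 17, 14, -9, -5, 8, 0, -14, 7]
26 > parent 18 at index 1, swap → [26, 18, 5, 17, 14, -9, -5, 8, 0, -14, 7]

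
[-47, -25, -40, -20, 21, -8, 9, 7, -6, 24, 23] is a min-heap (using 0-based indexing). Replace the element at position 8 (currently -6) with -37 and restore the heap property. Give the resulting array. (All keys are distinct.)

[-47, -37, -40, -25, 21, -8, 9, 7, -20, 24, 23]

set index 8 from -6 to -37 → [-47, -25, -40, -20, 21, -8, 9, 7, -37, 24, 23]
-37 < parent -20 at index 3, swap → [-47, -25, -40, -37, 21, -8, 9, 7, -20, 24, 23]
-37 < parent -25 at index 1, swap → [-47, -37, -40, -25, 21, -8, 9, 7, -20, 24, 23]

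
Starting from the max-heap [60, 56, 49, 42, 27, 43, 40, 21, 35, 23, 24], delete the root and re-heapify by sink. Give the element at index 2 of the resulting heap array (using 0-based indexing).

49

remove root 60; move last element 24 to root → [24, 56, 49, 42, 27, 43, 40, 21, 35, 23]
24 vs larger child 56 at index 1, swap → [56, 24, 49, 42, 27, 43, 40, 21, 35, 23]
24 vs larger child 42 at index 3, swap → [56, 42, 49, 24, 27, 43, 40, 21, 35, 23]
24 vs larger child 35 at index 8, swap → [56, 42, 49, 35, 27, 43, 40, 21, 24, 23]
resulting array: [56, 42, 49, 35, 27, 43, 40, 21, 24, 23]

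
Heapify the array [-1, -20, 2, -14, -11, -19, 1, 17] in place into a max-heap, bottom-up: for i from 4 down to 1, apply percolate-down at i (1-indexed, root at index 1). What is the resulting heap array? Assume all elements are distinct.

[17, -1, 2, -14, -11, -19, 1, -20]

sift down from index 4:
  -14 vs only child 17 at index 8, swap → [-1, -20, 2, 17, -11, -19, 1, -14]
sift down from index 3: already satisfies heap property
sift down from index 2:
  -20 vs larger child 17 at index 4, swap → [-1, 17, 2, -20, -11, -19, 1, -14]
  -20 vs only child -14 at index 8, swap → [-1, 17, 2, -14, -11, -19, 1, -20]
sift down from index 1:
  -1 vs larger child 17 at index 2, swap → [17, -1, 2, -14, -11, -19, 1, -20]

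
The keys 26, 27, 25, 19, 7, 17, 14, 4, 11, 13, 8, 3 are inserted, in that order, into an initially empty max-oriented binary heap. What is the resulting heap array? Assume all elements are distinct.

[27, 26, 25, 19, 13, 17, 14, 4, 11, 7, 8, 3]

Insert 26:
  append 26 at index 0 → [26] (no swap needed)
Insert 27:
  append 27 at index 1 → [26, 27]
  27 > parent 26 at index 0, swap → [27, 26]
Insert 25:
  append 25 at index 2 → [27, 26, 25] (no swap needed)
Insert 19:
  append 19 at index 3 → [27, 26, 25, 19] (no swap needed)
Insert 7:
  append 7 at index 4 → [27, 26, 25, 19, 7] (no swap needed)
Insert 17:
  append 17 at index 5 → [27, 26, 25, 19, 7, 17] (no swap needed)
Insert 14:
  append 14 at index 6 → [27, 26, 25, 19, 7, 17, 14] (no swap needed)
Insert 4:
  append 4 at index 7 → [27, 26, 25, 19, 7, 17, 14, 4] (no swap needed)
Insert 11:
  append 11 at index 8 → [27, 26, 25, 19, 7, 17, 14, 4, 11] (no swap needed)
Insert 13:
  append 13 at index 9 → [27, 26, 25, 19, 7, 17, 14, 4, 11, 13]
  13 > parent 7 at index 4, swap → [27, 26, 25, 19, 13, 17, 14, 4, 11, 7]
Insert 8:
  append 8 at index 10 → [27, 26, 25, 19, 13, 17, 14, 4, 11, 7, 8] (no swap needed)
Insert 3:
  append 3 at index 11 → [27, 26, 25, 19, 13, 17, 14, 4, 11, 7, 8, 3] (no swap needed)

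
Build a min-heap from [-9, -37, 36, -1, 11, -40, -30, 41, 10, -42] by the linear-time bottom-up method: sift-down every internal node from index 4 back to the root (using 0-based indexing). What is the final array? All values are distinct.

[-42, -37, -40, -1, -9, 36, -30, 41, 10, 11]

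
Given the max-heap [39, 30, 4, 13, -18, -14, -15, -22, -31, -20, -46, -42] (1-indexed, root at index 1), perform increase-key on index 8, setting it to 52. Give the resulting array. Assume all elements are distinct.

set index 8 from -22 to 52 → [39, 30, 4, 13, -18, -14, -15, 52, -31, -20, -46, -42]
52 > parent 13 at index 4, swap → [39, 30, 4, 52, -18, -14, -15, 13, -31, -20, -46, -42]
52 > parent 30 at index 2, swap → [39, 52, 4, 30, -18, -14, -15, 13, -31, -20, -46, -42]
52 > parent 39 at index 1, swap → [52, 39, 4, 30, -18, -14, -15, 13, -31, -20, -46, -42]

[52, 39, 4, 30, -18, -14, -15, 13, -31, -20, -46, -42]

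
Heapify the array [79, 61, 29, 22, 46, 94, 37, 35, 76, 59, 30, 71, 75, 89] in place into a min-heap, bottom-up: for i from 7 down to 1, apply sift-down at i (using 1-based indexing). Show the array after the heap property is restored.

sift down from index 7: already satisfies heap property
sift down from index 6:
  94 vs smaller child 71 at index 12, swap → [79, 61, 29, 22, 46, 71, 37, 35, 76, 59, 30, 94, 75, 89]
sift down from index 5:
  46 vs smaller child 30 at index 11, swap → [79, 61, 29, 22, 30, 71, 37, 35, 76, 59, 46, 94, 75, 89]
sift down from index 4: already satisfies heap property
sift down from index 3: already satisfies heap property
sift down from index 2:
  61 vs smaller child 22 at index 4, swap → [79, 22, 29, 61, 30, 71, 37, 35, 76, 59, 46, 94, 75, 89]
  61 vs smaller child 35 at index 8, swap → [79, 22, 29, 35, 30, 71, 37, 61, 76, 59, 46, 94, 75, 89]
sift down from index 1:
  79 vs smaller child 22 at index 2, swap → [22, 79, 29, 35, 30, 71, 37, 61, 76, 59, 46, 94, 75, 89]
  79 vs smaller child 30 at index 5, swap → [22, 30, 29, 35, 79, 71, 37, 61, 76, 59, 46, 94, 75, 89]
  79 vs smaller child 46 at index 11, swap → [22, 30, 29, 35, 46, 71, 37, 61, 76, 59, 79, 94, 75, 89]

[22, 30, 29, 35, 46, 71, 37, 61, 76, 59, 79, 94, 75, 89]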